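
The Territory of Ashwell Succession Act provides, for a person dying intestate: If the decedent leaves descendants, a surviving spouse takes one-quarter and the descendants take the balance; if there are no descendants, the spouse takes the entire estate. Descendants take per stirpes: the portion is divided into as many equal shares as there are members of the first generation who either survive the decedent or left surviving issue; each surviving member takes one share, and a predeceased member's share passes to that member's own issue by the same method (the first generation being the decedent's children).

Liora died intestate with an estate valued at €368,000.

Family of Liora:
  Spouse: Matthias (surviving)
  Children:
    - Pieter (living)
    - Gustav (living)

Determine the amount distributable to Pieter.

Pieter receives €138,000.

Matthias takes one-quarter of €368,000 = €92,000. The remaining €276,000 passes to the descendants.
The descendants' portion (€276,000) is divided into 2 shares of €138,000: Pieter and Gustav each take €138,000.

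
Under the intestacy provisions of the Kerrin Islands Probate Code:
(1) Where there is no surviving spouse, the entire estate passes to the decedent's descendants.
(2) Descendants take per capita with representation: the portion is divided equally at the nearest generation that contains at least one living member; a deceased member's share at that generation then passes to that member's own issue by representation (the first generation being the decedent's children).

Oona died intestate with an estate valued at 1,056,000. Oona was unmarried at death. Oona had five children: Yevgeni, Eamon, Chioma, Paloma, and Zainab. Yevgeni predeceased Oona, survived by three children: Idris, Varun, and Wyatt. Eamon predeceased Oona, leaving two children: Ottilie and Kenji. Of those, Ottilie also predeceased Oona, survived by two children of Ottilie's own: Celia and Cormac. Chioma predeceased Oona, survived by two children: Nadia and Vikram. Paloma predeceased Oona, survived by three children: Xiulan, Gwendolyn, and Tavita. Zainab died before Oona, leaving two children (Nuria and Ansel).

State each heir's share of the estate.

The entire 1,056,000 passes to the descendants.
No child survives, so the initial division is made at the grandchildren's generation.
That amount (1,056,000) is divided into 12 shares of 88,000: Idris, Varun, Wyatt, Kenji, Nadia, Vikram, Xiulan, Gwendolyn, Tavita, Nuria, and Ansel each take 88,000; Ottilie's 88,000 share passes to Ottilie's issue.
Ottilie's share (88,000) is divided into 2 shares of 44,000: Celia and Cormac each take 44,000.

Idris: 88,000; Varun: 88,000; Wyatt: 88,000; Celia: 44,000; Cormac: 44,000; Kenji: 88,000; Nadia: 88,000; Vikram: 88,000; Xiulan: 88,000; Gwendolyn: 88,000; Tavita: 88,000; Nuria: 88,000; Ansel: 88,000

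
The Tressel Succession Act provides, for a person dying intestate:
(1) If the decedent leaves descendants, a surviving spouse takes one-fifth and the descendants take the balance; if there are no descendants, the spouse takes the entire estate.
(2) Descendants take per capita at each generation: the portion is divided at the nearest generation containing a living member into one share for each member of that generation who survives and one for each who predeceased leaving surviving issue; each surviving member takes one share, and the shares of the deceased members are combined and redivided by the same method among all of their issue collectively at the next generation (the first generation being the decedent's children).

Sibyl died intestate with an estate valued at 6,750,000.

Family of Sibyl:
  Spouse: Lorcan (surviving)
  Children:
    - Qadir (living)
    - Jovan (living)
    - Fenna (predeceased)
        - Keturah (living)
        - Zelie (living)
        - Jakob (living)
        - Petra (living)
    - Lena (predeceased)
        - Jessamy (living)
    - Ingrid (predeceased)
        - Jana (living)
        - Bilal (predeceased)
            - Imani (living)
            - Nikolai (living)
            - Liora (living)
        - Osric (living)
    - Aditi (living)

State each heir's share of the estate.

Lorcan: 1,350,000; Qadir: 900,000; Jovan: 900,000; Keturah: 337,500; Zelie: 337,500; Jakob: 337,500; Petra: 337,500; Jessamy: 337,500; Jana: 337,500; Imani: 112,500; Nikolai: 112,500; Liora: 112,500; Osric: 337,500; Aditi: 900,000

Lorcan takes one-fifth of 6,750,000 = 1,350,000. The remaining 5,400,000 passes to the descendants.
The descendants' portion (5,400,000) is divided at the children's generation into 6 shares of 900,000. Qadir, Jovan, and Aditi each take 900,000. The 3 shares of the deceased (Fenna, Lena, and Ingrid) are combined into a pool of 2,700,000.
That pool (2,700,000) is divided at the grandchildren's generation into 8 shares of 337,500. Keturah, Zelie, Jakob, Petra, Jessamy, Jana, and Osric each take 337,500. The remaining share for the deceased Bilal (337,500) is carried to the next generation.
That pool (337,500) is divided at the great-grandchildren's generation equally among Imani, Nikolai, and Liora: 112,500 each.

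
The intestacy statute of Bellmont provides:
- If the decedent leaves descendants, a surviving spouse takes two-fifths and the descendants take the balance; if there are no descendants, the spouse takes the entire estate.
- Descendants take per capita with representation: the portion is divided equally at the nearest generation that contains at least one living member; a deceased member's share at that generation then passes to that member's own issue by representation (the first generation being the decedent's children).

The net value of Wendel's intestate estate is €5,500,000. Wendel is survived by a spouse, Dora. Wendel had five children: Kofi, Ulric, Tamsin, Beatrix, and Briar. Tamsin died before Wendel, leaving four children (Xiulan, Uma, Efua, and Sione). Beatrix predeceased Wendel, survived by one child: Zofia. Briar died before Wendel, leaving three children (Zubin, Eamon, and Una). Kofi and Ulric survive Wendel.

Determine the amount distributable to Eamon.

Eamon receives €220,000.

Dora takes two-fifths of €5,500,000 = €2,200,000. The remaining €3,300,000 passes to the descendants.
The descendants' portion (€3,300,000) is divided into 5 shares of €660,000: Kofi and Ulric each take €660,000; Tamsin's €660,000 share passes to Tamsin's issue; Beatrix's €660,000 share passes to Beatrix's issue; Briar's €660,000 share passes to Briar's issue.
Tamsin's share (€660,000) is divided into 4 shares of €165,000: Xiulan, Uma, Efua, and Sione each take €165,000.
Beatrix's share (€660,000) passes entirely to Zofia.
Briar's share (€660,000) is divided into 3 shares of €220,000: Zubin, Eamon, and Una each take €220,000.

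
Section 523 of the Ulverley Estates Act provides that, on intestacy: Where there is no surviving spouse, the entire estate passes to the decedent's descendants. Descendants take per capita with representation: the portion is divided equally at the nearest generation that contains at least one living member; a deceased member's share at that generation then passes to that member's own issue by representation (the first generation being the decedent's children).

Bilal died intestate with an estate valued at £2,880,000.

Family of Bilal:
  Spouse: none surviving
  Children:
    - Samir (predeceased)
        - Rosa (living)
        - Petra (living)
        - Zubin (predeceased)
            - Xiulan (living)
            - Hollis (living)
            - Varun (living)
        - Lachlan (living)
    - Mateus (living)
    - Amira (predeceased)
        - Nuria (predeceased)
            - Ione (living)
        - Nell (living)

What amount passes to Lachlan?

The entire £2,880,000 passes to the descendants.
That amount (£2,880,000) is divided into 3 shares of £960,000: Mateus takes £960,000; Samir's £960,000 share passes to Samir's issue; Amira's £960,000 share passes to Amira's issue.
Samir's share (£960,000) is divided into 4 shares of £240,000: Rosa, Petra, and Lachlan each take £240,000; Zubin's £240,000 share passes to Zubin's issue.
Zubin's share (£240,000) is divided into 3 shares of £80,000: Xiulan, Hollis, and Varun each take £80,000.
Amira's share (£960,000) is divided into 2 shares of £480,000: Nell takes £480,000; Nuria's £480,000 share passes to Nuria's issue.
Nuria's share (£480,000) passes entirely to Ione.

Lachlan receives £240,000.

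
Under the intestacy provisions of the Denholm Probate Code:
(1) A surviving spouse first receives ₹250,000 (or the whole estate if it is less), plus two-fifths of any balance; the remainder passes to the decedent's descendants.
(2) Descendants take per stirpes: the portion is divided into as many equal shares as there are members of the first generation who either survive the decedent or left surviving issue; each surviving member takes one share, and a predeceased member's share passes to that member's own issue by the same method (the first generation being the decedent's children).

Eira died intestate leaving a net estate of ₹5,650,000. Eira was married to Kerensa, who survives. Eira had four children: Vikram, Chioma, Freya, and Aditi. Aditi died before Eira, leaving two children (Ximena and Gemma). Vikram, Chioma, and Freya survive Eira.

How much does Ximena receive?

Kerensa first takes ₹250,000, leaving a balance of ₹5,400,000. Kerensa then takes two-fifths of the balance (₹2,160,000), for a total of ₹2,410,000. The remaining ₹3,240,000 passes to the descendants.
The descendants' portion (₹3,240,000) is divided into 4 shares of ₹810,000: Vikram, Chioma, and Freya each take ₹810,000; Aditi's ₹810,000 share passes to Aditi's issue.
Aditi's share (₹810,000) is divided into 2 shares of ₹405,000: Ximena and Gemma each take ₹405,000.

Ximena receives ₹405,000.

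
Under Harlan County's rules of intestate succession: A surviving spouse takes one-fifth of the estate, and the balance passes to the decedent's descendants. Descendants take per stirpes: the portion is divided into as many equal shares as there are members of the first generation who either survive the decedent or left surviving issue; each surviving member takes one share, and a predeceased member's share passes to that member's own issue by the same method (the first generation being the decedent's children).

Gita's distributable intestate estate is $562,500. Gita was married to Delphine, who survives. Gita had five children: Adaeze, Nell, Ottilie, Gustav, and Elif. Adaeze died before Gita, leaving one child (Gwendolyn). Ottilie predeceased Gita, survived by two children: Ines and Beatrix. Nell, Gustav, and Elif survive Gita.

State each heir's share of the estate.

Delphine takes one-fifth of $562,500 = $112,500. The remaining $450,000 passes to the descendants.
The descendants' portion ($450,000) is divided into 5 shares of $90,000: Nell, Gustav, and Elif each take $90,000; Adaeze's $90,000 share passes to Adaeze's issue; Ottilie's $90,000 share passes to Ottilie's issue.
Adaeze's share ($90,000) passes entirely to Gwendolyn.
Ottilie's share ($90,000) is divided into 2 shares of $45,000: Ines and Beatrix each take $45,000.

Delphine: $112,500; Gwendolyn: $90,000; Nell: $90,000; Ines: $45,000; Beatrix: $45,000; Gustav: $90,000; Elif: $90,000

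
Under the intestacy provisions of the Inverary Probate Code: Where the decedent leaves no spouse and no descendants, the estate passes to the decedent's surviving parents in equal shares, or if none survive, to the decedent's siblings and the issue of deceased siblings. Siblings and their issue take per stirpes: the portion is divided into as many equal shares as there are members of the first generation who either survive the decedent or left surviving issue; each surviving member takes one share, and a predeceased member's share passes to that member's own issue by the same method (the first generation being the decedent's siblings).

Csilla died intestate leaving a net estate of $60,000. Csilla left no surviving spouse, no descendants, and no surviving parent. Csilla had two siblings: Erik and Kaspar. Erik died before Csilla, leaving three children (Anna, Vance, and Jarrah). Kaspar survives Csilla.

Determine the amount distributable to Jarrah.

The entire $60,000 passes to the siblings and their issue.
That amount ($60,000) is divided into 2 shares of $30,000: Kaspar takes $30,000; Erik's $30,000 share passes to Erik's issue.
Erik's share ($30,000) is divided into 3 shares of $10,000: Anna, Vance, and Jarrah each take $10,000.

Jarrah receives $10,000.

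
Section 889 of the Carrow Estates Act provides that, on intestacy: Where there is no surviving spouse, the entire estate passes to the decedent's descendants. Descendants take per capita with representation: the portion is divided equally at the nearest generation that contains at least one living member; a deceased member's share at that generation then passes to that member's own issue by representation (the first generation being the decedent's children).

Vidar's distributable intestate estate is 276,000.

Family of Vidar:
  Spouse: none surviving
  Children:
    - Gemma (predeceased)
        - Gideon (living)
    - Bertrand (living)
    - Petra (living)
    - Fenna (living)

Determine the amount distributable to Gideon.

The entire 276,000 passes to the descendants.
That amount (276,000) is divided into 4 shares of 69,000: Bertrand, Petra, and Fenna each take 69,000; Gemma's 69,000 share passes to Gemma's issue.
Gemma's share (69,000) passes entirely to Gideon.

Gideon receives 69,000.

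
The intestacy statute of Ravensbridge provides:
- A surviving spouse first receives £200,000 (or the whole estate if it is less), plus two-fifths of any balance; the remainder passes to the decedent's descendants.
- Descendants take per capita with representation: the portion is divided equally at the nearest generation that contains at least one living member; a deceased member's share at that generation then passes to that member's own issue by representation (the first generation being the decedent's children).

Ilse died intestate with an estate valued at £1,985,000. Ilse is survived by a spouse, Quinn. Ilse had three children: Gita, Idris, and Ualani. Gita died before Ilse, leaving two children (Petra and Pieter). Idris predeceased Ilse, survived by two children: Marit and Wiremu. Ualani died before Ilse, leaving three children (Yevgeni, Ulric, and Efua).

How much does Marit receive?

Marit receives £153,000.

Quinn first takes £200,000, leaving a balance of £1,785,000. Quinn then takes two-fifths of the balance (£714,000), for a total of £914,000. The remaining £1,071,000 passes to the descendants.
No child survives, so the initial division is made at the grandchildren's generation.
The descendants' portion (£1,071,000) is divided into 7 shares of £153,000: Petra, Pieter, Marit, Wiremu, Yevgeni, Ulric, and Efua each take £153,000.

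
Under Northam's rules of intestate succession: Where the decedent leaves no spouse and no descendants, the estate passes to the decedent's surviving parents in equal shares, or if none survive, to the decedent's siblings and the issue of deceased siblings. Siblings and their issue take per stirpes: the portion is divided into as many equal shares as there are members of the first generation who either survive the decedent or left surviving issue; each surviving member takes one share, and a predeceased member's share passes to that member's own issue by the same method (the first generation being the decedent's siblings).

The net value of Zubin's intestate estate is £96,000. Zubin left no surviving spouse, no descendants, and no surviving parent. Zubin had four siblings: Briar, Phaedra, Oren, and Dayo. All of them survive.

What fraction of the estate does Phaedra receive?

The entire £96,000 passes to the siblings and their issue.
That amount (£96,000) is divided into 4 shares of £24,000: Briar, Phaedra, Oren, and Dayo each take £24,000.

Phaedra receives 1/4 of the estate.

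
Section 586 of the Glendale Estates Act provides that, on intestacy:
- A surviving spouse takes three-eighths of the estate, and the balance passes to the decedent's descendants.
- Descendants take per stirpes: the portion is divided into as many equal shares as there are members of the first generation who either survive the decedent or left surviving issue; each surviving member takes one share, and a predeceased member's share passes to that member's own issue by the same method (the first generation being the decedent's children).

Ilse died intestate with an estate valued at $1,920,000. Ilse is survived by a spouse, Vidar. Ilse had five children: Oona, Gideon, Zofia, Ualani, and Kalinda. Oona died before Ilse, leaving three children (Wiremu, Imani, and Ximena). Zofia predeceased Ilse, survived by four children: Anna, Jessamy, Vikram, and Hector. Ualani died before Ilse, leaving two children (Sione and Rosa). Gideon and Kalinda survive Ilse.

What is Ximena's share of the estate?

Vidar takes three-eighths of $1,920,000 = $720,000. The remaining $1,200,000 passes to the descendants.
The descendants' portion ($1,200,000) is divided into 5 shares of $240,000: Gideon and Kalinda each take $240,000; Oona's $240,000 share passes to Oona's issue; Zofia's $240,000 share passes to Zofia's issue; Ualani's $240,000 share passes to Ualani's issue.
Oona's share ($240,000) is divided into 3 shares of $80,000: Wiremu, Imani, and Ximena each take $80,000.
Zofia's share ($240,000) is divided into 4 shares of $60,000: Anna, Jessamy, Vikram, and Hector each take $60,000.
Ualani's share ($240,000) is divided into 2 shares of $120,000: Sione and Rosa each take $120,000.

Ximena receives $80,000.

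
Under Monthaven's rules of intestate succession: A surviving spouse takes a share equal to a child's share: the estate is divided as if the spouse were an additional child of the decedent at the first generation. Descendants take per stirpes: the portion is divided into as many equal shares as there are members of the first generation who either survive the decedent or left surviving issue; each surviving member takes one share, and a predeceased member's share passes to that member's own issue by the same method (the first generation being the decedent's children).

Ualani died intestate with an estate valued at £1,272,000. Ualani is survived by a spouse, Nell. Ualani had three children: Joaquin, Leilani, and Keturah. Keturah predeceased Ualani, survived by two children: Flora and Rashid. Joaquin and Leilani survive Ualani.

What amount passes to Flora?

Flora receives £159,000.

The spouse counts as an additional share at the children's level, so there are 4 primary shares of £318,000. Nell takes one such share (£318,000).
The children's combined portion (£954,000) is divided into 3 shares of £318,000: Joaquin and Leilani each take £318,000; Keturah's £318,000 share passes to Keturah's issue.
Keturah's share (£318,000) is divided into 2 shares of £159,000: Flora and Rashid each take £159,000.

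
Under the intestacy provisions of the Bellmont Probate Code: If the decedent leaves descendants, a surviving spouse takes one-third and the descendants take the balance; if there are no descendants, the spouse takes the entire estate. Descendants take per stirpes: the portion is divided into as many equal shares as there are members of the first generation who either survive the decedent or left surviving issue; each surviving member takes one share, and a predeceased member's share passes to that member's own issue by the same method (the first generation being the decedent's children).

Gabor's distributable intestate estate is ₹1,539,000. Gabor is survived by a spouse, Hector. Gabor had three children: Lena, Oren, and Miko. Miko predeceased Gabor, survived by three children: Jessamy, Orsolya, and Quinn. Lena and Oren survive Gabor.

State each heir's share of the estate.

Hector: ₹513,000; Lena: ₹342,000; Oren: ₹342,000; Jessamy: ₹114,000; Orsolya: ₹114,000; Quinn: ₹114,000

Hector takes one-third of ₹1,539,000 = ₹513,000. The remaining ₹1,026,000 passes to the descendants.
The descendants' portion (₹1,026,000) is divided into 3 shares of ₹342,000: Lena and Oren each take ₹342,000; Miko's ₹342,000 share passes to Miko's issue.
Miko's share (₹342,000) is divided into 3 shares of ₹114,000: Jessamy, Orsolya, and Quinn each take ₹114,000.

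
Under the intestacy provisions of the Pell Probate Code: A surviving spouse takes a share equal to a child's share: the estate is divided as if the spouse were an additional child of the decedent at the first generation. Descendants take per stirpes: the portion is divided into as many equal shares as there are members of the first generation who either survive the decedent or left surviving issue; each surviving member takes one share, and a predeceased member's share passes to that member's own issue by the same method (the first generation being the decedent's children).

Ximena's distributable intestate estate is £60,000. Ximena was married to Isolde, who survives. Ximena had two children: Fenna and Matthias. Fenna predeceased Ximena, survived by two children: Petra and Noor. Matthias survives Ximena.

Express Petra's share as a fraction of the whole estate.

Petra receives 1/6 of the estate.

The spouse counts as an additional share at the children's level, so there are 3 primary shares of £20,000. Isolde takes one such share (£20,000).
The children's combined portion (£40,000) is divided into 2 shares of £20,000: Matthias takes £20,000; Fenna's £20,000 share passes to Fenna's issue.
Fenna's share (£20,000) is divided into 2 shares of £10,000: Petra and Noor each take £10,000.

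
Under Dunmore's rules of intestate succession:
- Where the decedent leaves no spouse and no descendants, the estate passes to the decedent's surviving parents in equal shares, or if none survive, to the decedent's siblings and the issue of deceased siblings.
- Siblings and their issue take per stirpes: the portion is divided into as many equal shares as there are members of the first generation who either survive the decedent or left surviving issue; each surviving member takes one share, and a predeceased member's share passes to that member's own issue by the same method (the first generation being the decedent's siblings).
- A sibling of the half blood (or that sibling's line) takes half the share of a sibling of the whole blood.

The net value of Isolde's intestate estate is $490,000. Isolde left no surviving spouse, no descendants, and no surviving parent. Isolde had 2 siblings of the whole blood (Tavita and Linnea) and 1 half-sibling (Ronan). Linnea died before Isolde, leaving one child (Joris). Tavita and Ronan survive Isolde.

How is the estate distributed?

The entire $490,000 passes to the siblings and their issue.
Counting each half-blood sibling's line as half a unit, there are 5/2 units in $490,000, so one unit is $196,000. Whole-blood lines (Tavita and Linnea) take $196,000 each; half-blood lines (Ronan) take $98,000 each.
Linnea's share ($196,000) passes entirely to Joris.

Tavita: $196,000; Ronan: $98,000; Joris: $196,000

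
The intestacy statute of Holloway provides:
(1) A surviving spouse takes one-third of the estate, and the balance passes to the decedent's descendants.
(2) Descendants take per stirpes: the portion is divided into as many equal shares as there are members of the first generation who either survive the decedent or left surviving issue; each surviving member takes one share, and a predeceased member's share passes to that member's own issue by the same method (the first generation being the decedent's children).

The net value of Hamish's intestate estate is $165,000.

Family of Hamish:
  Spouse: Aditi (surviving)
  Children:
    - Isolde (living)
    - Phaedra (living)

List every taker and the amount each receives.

Aditi: $55,000; Isolde: $55,000; Phaedra: $55,000

Aditi takes one-third of $165,000 = $55,000. The remaining $110,000 passes to the descendants.
The descendants' portion ($110,000) is divided into 2 shares of $55,000: Isolde and Phaedra each take $55,000.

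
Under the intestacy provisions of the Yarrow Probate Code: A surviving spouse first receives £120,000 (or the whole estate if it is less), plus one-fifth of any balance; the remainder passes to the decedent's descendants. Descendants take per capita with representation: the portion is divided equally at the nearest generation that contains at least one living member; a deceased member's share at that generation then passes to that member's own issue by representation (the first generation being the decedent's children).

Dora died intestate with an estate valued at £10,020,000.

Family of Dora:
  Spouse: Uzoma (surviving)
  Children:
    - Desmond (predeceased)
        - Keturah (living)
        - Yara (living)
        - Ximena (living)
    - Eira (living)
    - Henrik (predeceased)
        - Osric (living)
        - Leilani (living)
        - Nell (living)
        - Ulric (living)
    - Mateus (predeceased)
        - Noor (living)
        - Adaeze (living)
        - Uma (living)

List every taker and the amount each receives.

Uzoma first takes £120,000, leaving a balance of £9,900,000. Uzoma then takes one-fifth of the balance (£1,980,000), for a total of £2,100,000. The remaining £7,920,000 passes to the descendants.
The descendants' portion (£7,920,000) is divided into 4 shares of £1,980,000: Eira takes £1,980,000; Desmond's £1,980,000 share passes to Desmond's issue; Henrik's £1,980,000 share passes to Henrik's issue; Mateus's £1,980,000 share passes to Mateus's issue.
Desmond's share (£1,980,000) is divided into 3 shares of £660,000: Keturah, Yara, and Ximena each take £660,000.
Henrik's share (£1,980,000) is divided into 4 shares of £495,000: Osric, Leilani, Nell, and Ulric each take £495,000.
Mateus's share (£1,980,000) is divided into 3 shares of £660,000: Noor, Adaeze, and Uma each take £660,000.

Uzoma: £2,100,000; Keturah: £660,000; Yara: £660,000; Ximena: £660,000; Eira: £1,980,000; Osric: £495,000; Leilani: £495,000; Nell: £495,000; Ulric: £495,000; Noor: £660,000; Adaeze: £660,000; Uma: £660,000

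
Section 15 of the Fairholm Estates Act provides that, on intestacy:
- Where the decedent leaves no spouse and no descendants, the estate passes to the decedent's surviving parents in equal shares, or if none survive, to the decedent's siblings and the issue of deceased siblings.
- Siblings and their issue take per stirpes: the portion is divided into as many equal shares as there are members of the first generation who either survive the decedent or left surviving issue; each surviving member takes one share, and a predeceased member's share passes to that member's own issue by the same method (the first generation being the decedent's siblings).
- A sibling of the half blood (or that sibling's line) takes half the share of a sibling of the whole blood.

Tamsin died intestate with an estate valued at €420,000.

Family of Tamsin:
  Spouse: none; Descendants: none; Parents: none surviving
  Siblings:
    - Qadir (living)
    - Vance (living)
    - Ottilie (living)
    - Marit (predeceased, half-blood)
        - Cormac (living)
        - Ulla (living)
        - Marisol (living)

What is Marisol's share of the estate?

Marisol receives €20,000.

The entire €420,000 passes to the siblings and their issue.
Counting each half-blood sibling's line as half a unit, there are 7/2 units in €420,000, so one unit is €120,000. Whole-blood lines (Qadir, Vance, and Ottilie) take €120,000 each; half-blood lines (Marit) take €60,000 each.
Marit's share (€60,000) is divided into 3 shares of €20,000: Cormac, Ulla, and Marisol each take €20,000.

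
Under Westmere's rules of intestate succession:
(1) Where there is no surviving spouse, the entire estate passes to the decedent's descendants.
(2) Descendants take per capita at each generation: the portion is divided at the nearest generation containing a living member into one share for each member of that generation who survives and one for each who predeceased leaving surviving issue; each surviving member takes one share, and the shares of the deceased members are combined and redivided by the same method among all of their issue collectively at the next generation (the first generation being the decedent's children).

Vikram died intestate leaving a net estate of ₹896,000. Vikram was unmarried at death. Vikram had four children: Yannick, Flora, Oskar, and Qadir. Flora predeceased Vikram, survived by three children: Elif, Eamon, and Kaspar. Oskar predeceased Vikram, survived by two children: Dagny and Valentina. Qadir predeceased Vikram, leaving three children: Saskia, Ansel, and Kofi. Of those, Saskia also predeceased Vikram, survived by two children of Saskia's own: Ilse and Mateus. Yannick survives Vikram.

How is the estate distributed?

Yannick: ₹224,000; Elif: ₹84,000; Eamon: ₹84,000; Kaspar: ₹84,000; Dagny: ₹84,000; Valentina: ₹84,000; Ilse: ₹42,000; Mateus: ₹42,000; Ansel: ₹84,000; Kofi: ₹84,000

The entire ₹896,000 passes to the descendants.
That amount (₹896,000) is divided at the children's generation into 4 shares of ₹224,000. Yannick takes ₹224,000. The 3 shares of the deceased (Flora, Oskar, and Qadir) are combined into a pool of ₹672,000.
That pool (₹672,000) is divided at the grandchildren's generation into 8 shares of ₹84,000. Elif, Eamon, Kaspar, Dagny, Valentina, Ansel, and Kofi each take ₹84,000. The remaining share for the deceased Saskia (₹84,000) is carried to the next generation.
That pool (₹84,000) is divided at the great-grandchildren's generation equally among Ilse and Mateus: ₹42,000 each.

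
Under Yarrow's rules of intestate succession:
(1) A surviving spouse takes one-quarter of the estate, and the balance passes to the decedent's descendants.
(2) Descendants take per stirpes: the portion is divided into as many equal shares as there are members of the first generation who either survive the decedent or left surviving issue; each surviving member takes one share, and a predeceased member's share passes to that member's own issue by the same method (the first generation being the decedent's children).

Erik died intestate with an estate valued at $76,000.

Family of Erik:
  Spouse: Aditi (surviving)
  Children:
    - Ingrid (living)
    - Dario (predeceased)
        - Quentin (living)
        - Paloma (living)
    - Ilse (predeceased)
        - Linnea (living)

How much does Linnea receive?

Aditi takes one-quarter of $76,000 = $19,000. The remaining $57,000 passes to the descendants.
The descendants' portion ($57,000) is divided into 3 shares of $19,000: Ingrid takes $19,000; Dario's $19,000 share passes to Dario's issue; Ilse's $19,000 share passes to Ilse's issue.
Dario's share ($19,000) is divided into 2 shares of $9,500: Quentin and Paloma each take $9,500.
Ilse's share ($19,000) passes entirely to Linnea.

Linnea receives $19,000.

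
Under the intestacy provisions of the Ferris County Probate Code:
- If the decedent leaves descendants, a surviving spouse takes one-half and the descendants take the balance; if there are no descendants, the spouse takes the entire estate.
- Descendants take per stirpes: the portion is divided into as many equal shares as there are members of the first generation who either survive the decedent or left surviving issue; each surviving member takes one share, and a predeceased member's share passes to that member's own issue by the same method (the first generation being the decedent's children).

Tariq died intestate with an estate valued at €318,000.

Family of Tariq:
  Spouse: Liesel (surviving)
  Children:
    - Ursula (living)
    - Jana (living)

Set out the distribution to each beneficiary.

Liesel takes one-half of €318,000 = €159,000. The remaining €159,000 passes to the descendants.
The descendants' portion (€159,000) is divided into 2 shares of €79,500: Ursula and Jana each take €79,500.

Liesel: €159,000; Ursula: €79,500; Jana: €79,500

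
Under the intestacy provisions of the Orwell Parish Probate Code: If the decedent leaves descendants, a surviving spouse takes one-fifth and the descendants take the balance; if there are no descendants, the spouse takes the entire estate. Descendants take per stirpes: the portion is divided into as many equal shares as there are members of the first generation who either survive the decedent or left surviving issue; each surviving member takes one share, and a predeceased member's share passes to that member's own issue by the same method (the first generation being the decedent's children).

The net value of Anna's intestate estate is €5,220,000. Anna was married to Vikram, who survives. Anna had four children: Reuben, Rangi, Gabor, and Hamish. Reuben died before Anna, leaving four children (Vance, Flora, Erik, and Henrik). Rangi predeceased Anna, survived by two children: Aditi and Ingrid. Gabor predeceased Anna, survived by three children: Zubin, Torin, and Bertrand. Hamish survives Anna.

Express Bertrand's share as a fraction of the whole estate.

Vikram takes one-fifth of €5,220,000 = €1,044,000. The remaining €4,176,000 passes to the descendants.
The descendants' portion (€4,176,000) is divided into 4 shares of €1,044,000: Hamish takes €1,044,000; Reuben's €1,044,000 share passes to Reuben's issue; Rangi's €1,044,000 share passes to Rangi's issue; Gabor's €1,044,000 share passes to Gabor's issue.
Reuben's share (€1,044,000) is divided into 4 shares of €261,000: Vance, Flora, Erik, and Henrik each take €261,000.
Rangi's share (€1,044,000) is divided into 2 shares of €522,000: Aditi and Ingrid each take €522,000.
Gabor's share (€1,044,000) is divided into 3 shares of €348,000: Zubin, Torin, and Bertrand each take €348,000.

Bertrand receives 1/15 of the estate.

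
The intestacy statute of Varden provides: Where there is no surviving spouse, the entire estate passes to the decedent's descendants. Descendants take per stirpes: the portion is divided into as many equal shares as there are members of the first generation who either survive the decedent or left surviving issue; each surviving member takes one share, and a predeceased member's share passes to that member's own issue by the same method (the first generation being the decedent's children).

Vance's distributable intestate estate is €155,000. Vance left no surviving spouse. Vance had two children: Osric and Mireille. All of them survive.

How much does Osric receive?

The entire €155,000 passes to the descendants.
That amount (€155,000) is divided into 2 shares of €77,500: Osric and Mireille each take €77,500.

Osric receives €77,500.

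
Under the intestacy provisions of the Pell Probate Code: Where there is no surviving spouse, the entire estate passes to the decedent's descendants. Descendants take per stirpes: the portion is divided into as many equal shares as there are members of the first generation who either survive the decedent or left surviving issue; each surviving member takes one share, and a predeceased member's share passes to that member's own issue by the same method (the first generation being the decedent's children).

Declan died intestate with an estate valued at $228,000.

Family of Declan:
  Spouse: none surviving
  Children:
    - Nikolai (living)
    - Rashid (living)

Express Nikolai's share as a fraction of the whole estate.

Nikolai receives 1/2 of the estate.

The entire $228,000 passes to the descendants.
That amount ($228,000) is divided into 2 shares of $114,000: Nikolai and Rashid each take $114,000.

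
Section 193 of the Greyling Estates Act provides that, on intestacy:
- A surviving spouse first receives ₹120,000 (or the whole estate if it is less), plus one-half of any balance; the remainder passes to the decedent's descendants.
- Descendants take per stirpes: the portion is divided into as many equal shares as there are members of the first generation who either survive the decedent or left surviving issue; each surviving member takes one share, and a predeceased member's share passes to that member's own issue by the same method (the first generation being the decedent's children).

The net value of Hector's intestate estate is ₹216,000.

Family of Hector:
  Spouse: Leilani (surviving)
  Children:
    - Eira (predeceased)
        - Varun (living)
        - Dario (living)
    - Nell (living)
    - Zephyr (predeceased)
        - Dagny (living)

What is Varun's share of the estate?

Leilani first takes ₹120,000, leaving a balance of ₹96,000. Leilani then takes one-half of the balance (₹48,000), for a total of ₹168,000. The remaining ₹48,000 passes to the descendants.
The descendants' portion (₹48,000) is divided into 3 shares of ₹16,000: Nell takes ₹16,000; Eira's ₹16,000 share passes to Eira's issue; Zephyr's ₹16,000 share passes to Zephyr's issue.
Eira's share (₹16,000) is divided into 2 shares of ₹8,000: Varun and Dario each take ₹8,000.
Zephyr's share (₹16,000) passes entirely to Dagny.

Varun receives ₹8,000.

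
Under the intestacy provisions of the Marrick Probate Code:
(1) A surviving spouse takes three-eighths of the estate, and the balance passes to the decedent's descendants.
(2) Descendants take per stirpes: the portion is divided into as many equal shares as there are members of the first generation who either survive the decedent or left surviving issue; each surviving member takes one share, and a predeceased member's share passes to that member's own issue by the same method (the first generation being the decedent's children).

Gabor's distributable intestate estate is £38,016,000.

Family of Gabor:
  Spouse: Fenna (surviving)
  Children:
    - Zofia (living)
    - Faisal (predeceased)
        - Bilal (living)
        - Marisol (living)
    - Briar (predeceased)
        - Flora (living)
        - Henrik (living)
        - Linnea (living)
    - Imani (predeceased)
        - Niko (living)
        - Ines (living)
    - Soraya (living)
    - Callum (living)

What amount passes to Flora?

Flora receives £1,320,000.

Fenna takes three-eighths of £38,016,000 = £14,256,000. The remaining £23,760,000 passes to the descendants.
The descendants' portion (£23,760,000) is divided into 6 shares of £3,960,000: Zofia, Soraya, and Callum each take £3,960,000; Faisal's £3,960,000 share passes to Faisal's issue; Briar's £3,960,000 share passes to Briar's issue; Imani's £3,960,000 share passes to Imani's issue.
Faisal's share (£3,960,000) is divided into 2 shares of £1,980,000: Bilal and Marisol each take £1,980,000.
Briar's share (£3,960,000) is divided into 3 shares of £1,320,000: Flora, Henrik, and Linnea each take £1,320,000.
Imani's share (£3,960,000) is divided into 2 shares of £1,980,000: Niko and Ines each take £1,980,000.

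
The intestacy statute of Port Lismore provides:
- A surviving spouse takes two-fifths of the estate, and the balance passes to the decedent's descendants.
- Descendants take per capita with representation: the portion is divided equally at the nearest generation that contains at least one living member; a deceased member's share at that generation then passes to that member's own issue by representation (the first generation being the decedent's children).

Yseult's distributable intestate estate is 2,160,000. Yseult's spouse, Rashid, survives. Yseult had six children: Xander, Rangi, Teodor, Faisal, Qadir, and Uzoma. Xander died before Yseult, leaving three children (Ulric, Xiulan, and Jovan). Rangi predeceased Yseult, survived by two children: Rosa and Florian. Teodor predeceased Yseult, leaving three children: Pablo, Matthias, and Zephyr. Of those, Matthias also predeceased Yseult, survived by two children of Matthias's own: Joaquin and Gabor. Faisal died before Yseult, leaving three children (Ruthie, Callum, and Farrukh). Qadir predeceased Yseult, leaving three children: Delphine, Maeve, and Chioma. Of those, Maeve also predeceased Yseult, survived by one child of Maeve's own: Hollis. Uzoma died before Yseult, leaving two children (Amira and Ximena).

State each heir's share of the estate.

Rashid takes two-fifths of 2,160,000 = 864,000. The remaining 1,296,000 passes to the descendants.
No child survives, so the initial division is made at the grandchildren's generation.
The descendants' portion (1,296,000) is divided into 16 shares of 81,000: Ulric, Xiulan, Jovan, Rosa, Florian, Pablo, Zephyr, Ruthie, Callum, Farrukh, Delphine, Chioma, Amira, and Ximena each take 81,000; Matthias's 81,000 share passes to Matthias's issue; Maeve's 81,000 share passes to Maeve's issue.
Matthias's share (81,000) is divided into 2 shares of 40,500: Joaquin and Gabor each take 40,500.
Maeve's share (81,000) passes entirely to Hollis.

Rashid: 864,000; Ulric: 81,000; Xiulan: 81,000; Jovan: 81,000; Rosa: 81,000; Florian: 81,000; Pablo: 81,000; Joaquin: 40,500; Gabor: 40,500; Zephyr: 81,000; Ruthie: 81,000; Callum: 81,000; Farrukh: 81,000; Delphine: 81,000; Hollis: 81,000; Chioma: 81,000; Amira: 81,000; Ximena: 81,000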